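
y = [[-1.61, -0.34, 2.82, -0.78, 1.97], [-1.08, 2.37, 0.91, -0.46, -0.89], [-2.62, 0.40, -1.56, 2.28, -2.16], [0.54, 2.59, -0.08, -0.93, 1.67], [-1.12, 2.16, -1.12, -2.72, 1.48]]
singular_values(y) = [5.69, 4.43, 3.51, 2.13, 1.31]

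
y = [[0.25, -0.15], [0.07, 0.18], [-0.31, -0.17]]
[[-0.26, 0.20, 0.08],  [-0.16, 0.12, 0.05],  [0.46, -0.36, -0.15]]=y @ [[-1.26,1.0,0.41], [-0.38,0.3,0.12]]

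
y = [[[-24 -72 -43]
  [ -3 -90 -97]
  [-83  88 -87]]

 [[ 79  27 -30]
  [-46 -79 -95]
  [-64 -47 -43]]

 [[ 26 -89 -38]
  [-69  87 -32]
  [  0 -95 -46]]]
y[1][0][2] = -30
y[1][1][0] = -46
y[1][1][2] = -95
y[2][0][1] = -89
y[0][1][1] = -90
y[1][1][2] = -95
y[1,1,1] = -79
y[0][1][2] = -97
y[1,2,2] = -43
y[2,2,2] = -46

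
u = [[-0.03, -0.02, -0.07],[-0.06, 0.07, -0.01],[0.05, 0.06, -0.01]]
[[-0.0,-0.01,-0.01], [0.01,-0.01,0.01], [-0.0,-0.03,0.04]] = u @ [[-0.12,-0.19,0.27], [0.09,-0.32,0.38], [0.07,0.28,-0.12]]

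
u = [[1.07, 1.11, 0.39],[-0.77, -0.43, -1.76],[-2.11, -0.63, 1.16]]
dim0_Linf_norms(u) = [2.11, 1.11, 1.76]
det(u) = 3.23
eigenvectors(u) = [[-0.42-0.29j, -0.42+0.29j, (-0.23+0j)],[(0.76+0j), (0.76-0j), -0.51+0.00j],[(0.07-0.4j), 0.07+0.40j, 0.83+0.00j]]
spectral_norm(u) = 2.77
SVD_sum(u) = [[1.23, 0.59, -0.18], [-0.57, -0.27, 0.09], [-2.07, -0.99, 0.31]] + [[0.03, 0.14, 0.65], [-0.09, -0.38, -1.80], [0.04, 0.19, 0.88]] + [[-0.19, 0.39, -0.07], [-0.11, 0.22, -0.04], [-0.09, 0.17, -0.03]]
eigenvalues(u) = [(-0.16+1.22j), (-0.16-1.22j), (2.12+0j)]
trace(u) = 1.80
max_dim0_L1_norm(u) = 3.95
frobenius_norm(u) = 3.55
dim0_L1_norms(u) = [3.95, 2.17, 3.31]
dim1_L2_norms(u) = [1.59, 1.97, 2.49]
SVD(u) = [[-0.50, 0.31, 0.81], [0.23, -0.86, 0.46], [0.84, 0.42, 0.36]] @ diag([2.7654639931913874, 2.158405068788602, 0.5409218625546685]) @ [[-0.89, -0.43, 0.13], [0.05, 0.21, 0.98], [-0.44, 0.88, -0.16]]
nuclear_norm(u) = 5.46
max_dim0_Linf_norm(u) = 2.11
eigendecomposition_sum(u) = [[0.32+0.54j, 0.43-0.02j, 0.35+0.13j],[(-0.86-0.39j), -0.50+0.39j, -0.54+0.13j],[(-0.28+0.42j), (0.16+0.3j), (0.02+0.3j)]] + [[0.32-0.54j, 0.43+0.02j, 0.35-0.13j],[-0.86+0.39j, (-0.5-0.39j), (-0.54-0.13j)],[(-0.28-0.42j), 0.16-0.30j, 0.02-0.30j]] + [[(0.42-0j),0.26-0.00j,(-0.3-0j)], [(0.94-0j),0.58-0.00j,-0.68-0.00j], [(-1.55+0j),(-0.95+0j),(1.12+0j)]]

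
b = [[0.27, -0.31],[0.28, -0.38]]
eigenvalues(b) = [0.08, -0.19]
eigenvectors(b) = [[0.86, 0.56], [0.52, 0.83]]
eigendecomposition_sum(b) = [[0.14, -0.09], [0.08, -0.06]] + [[0.13, -0.22],  [0.20, -0.32]]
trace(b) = -0.11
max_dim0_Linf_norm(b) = 0.38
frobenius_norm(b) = 0.63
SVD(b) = [[-0.66,-0.75],  [-0.75,0.66]] @ diag([0.6254292914624221, 0.025262647937475607]) @ [[-0.62, 0.78], [-0.78, -0.62]]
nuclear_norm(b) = 0.65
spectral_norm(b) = 0.63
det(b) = -0.02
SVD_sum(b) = [[0.26, -0.32], [0.29, -0.37]] + [[0.01, 0.01], [-0.01, -0.01]]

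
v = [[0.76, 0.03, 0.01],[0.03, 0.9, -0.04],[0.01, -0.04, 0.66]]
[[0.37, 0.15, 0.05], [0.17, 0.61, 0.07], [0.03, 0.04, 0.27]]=v @ [[0.48, 0.17, 0.05],[0.17, 0.68, 0.10],[0.05, 0.1, 0.42]]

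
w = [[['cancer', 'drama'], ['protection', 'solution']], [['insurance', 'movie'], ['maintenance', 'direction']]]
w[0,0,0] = 'cancer'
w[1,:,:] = [['insurance', 'movie'], ['maintenance', 'direction']]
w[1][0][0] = 'insurance'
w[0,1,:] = ['protection', 'solution']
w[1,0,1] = 'movie'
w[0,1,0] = 'protection'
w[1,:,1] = ['movie', 'direction']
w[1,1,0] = 'maintenance'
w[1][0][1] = 'movie'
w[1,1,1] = 'direction'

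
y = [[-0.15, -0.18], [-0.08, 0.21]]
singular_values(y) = [0.28, 0.16]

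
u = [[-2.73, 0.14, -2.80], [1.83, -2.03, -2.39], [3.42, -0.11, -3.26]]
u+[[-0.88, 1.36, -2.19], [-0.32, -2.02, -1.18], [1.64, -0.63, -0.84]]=[[-3.61,1.50,-4.99], [1.51,-4.05,-3.57], [5.06,-0.74,-4.10]]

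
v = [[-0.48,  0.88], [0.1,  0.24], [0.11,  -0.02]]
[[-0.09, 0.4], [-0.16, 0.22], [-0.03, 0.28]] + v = [[-0.57, 1.28], [-0.06, 0.46], [0.08, 0.26]]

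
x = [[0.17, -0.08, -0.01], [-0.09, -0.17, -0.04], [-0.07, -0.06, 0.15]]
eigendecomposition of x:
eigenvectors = [[-0.21, -0.54, 0.01], [-0.95, 0.04, -0.12], [-0.21, 0.84, 0.99]]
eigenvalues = [-0.2, 0.19, 0.16]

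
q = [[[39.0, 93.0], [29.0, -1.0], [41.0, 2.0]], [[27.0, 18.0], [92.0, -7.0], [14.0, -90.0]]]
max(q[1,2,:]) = 14.0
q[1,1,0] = 92.0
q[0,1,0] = 29.0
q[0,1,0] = 29.0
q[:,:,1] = [[93.0, -1.0, 2.0], [18.0, -7.0, -90.0]]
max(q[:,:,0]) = 92.0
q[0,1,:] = [29.0, -1.0]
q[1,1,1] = -7.0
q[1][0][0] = 27.0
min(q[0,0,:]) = 39.0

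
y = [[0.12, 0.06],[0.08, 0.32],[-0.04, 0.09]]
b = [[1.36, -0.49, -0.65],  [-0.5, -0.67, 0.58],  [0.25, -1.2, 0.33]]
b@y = [[0.15, -0.13], [-0.14, -0.19], [-0.08, -0.34]]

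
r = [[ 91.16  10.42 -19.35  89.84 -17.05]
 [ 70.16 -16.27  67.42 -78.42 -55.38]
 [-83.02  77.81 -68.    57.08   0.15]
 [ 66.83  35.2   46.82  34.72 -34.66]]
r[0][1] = 10.42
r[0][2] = -19.35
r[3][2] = 46.82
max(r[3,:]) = 66.83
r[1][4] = -55.38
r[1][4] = -55.38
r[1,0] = 70.16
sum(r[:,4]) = -106.94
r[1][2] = 67.42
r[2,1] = 77.81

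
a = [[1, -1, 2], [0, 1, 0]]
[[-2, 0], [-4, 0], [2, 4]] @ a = [[-2, 2, -4], [-4, 4, -8], [2, 2, 4]]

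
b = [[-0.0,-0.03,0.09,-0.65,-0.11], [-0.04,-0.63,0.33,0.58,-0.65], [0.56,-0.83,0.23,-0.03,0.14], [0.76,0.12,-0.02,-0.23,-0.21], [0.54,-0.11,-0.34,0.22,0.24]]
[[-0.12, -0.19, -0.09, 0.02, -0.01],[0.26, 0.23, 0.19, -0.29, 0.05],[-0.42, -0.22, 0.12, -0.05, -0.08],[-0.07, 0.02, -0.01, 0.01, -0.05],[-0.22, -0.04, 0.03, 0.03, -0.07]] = b @[[-0.18, 0.03, 0.05, 0.04, -0.08], [0.34, 0.27, -0.09, 0.15, 0.04], [0.12, 0.14, 0.11, 0.06, 0.04], [0.26, 0.34, 0.16, -0.07, 0.03], [-0.42, -0.24, -0.01, 0.27, -0.06]]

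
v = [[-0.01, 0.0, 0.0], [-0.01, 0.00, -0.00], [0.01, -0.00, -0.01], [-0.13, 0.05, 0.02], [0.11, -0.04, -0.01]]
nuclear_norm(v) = 0.20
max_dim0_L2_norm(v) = 0.17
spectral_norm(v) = 0.18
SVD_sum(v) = [[-0.01, 0.0, 0.0], [-0.01, 0.00, 0.00], [0.01, -0.00, -0.00], [-0.13, 0.05, 0.02], [0.11, -0.04, -0.01]] + [[-0.00, 0.0, -0.00], [-0.0, 0.0, -0.0], [-0.00, 0.00, -0.01], [0.00, -0.00, 0.00], [0.0, -0.00, 0.00]] + [[-0.00,  -0.00,  -0.0], [-0.00,  -0.0,  -0.00], [0.0,  0.0,  0.0], [0.0,  0.00,  0.00], [0.00,  0.0,  0.0]]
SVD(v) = [[-0.05, -0.04, -0.6], [-0.05, -0.04, -0.60], [0.06, -0.89, 0.27], [-0.76, 0.25, 0.34], [0.64, 0.38, 0.29]] @ diag([0.18399349300663365, 0.010479059258549863, 0.006048458338589143]) @ [[0.93, -0.35, -0.12],[0.04, -0.23, 0.97],[0.36, 0.91, 0.2]]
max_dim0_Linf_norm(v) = 0.13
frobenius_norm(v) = 0.18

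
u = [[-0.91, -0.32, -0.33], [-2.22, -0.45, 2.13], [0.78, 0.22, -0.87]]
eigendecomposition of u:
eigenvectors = [[0.19, 0.37, -0.28],[0.91, -0.81, 0.96],[-0.38, 0.45, -0.01]]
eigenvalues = [-1.79, -0.62, 0.18]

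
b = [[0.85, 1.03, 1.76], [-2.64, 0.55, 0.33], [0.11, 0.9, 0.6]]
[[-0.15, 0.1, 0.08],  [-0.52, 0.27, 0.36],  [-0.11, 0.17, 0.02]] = b@[[0.17, -0.06, -0.13], [-0.06, 0.23, -0.05], [-0.13, -0.05, 0.14]]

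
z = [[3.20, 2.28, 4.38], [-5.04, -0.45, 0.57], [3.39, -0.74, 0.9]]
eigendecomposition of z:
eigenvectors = [[-0.64+0.00j, (-0.04+0.37j), -0.04-0.37j], [(0.5+0j), (-0.82+0j), -0.82-0.00j], [-0.58+0.00j, (0.25-0.36j), 0.25+0.36j]]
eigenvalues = [(5.33+0j), (-0.84+2.53j), (-0.84-2.53j)]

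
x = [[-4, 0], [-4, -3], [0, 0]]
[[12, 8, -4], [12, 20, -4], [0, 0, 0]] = x@[[-3, -2, 1], [0, -4, 0]]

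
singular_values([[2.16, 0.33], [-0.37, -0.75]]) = [2.24, 0.67]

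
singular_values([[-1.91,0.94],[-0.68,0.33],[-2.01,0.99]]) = [3.18, 0.0]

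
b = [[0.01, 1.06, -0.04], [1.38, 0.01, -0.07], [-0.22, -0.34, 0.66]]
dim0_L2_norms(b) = [1.4, 1.11, 0.66]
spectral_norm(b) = 1.42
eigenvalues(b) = [-1.2, 1.27, 0.61]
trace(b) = 0.68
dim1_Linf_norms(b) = [1.06, 1.38, 0.66]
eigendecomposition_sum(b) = [[-0.60, 0.53, 0.01],[0.68, -0.6, -0.01],[0.05, -0.05, -0.00]] + [[0.58, 0.51, -0.1], [0.67, 0.59, -0.11], [-0.58, -0.52, 0.10]] + [[0.03, 0.02, 0.05], [0.03, 0.02, 0.05], [0.31, 0.22, 0.56]]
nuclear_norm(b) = 3.13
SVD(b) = [[-0.15, 0.89, 0.43], [-0.95, -0.25, 0.19], [0.28, -0.38, 0.88]] @ diag([1.4202254097094502, 1.1324586684285451, 0.578616582822054]) @ [[-0.97, -0.19, 0.18],[-0.23, 0.95, -0.24],[0.13, 0.27, 0.95]]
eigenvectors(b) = [[0.66, -0.55, 0.09], [-0.75, -0.63, 0.09], [-0.06, 0.55, 0.99]]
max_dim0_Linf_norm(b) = 1.38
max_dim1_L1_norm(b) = 1.46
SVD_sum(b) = [[0.21, 0.04, -0.04], [1.3, 0.25, -0.24], [-0.38, -0.07, 0.07]] + [[-0.23,0.95,-0.24], [0.06,-0.27,0.07], [0.1,-0.4,0.10]] + [[0.03, 0.07, 0.24], [0.01, 0.03, 0.11], [0.06, 0.14, 0.49]]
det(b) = -0.93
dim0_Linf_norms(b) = [1.38, 1.06, 0.66]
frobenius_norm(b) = 1.91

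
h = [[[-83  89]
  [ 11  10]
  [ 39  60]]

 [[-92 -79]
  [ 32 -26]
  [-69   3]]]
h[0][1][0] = 11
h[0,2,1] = 60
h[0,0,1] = 89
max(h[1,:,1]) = 3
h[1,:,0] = [-92, 32, -69]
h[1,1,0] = 32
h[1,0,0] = -92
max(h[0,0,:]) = 89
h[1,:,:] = [[-92, -79], [32, -26], [-69, 3]]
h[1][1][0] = 32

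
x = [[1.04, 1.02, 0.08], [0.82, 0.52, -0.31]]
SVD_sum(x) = [[1.09,0.94,-0.09], [0.74,0.64,-0.06]] + [[-0.05, 0.08, 0.17], [0.08, -0.12, -0.25]]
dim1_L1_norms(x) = [2.14, 1.65]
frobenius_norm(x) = 1.78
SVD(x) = [[-0.83, -0.56],  [-0.56, 0.83]] @ diag([1.7456254973125913, 0.3465423828800295]) @ [[-0.76, -0.65, 0.06], [0.28, -0.41, -0.87]]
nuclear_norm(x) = 2.09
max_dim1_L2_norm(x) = 1.46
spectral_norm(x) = 1.75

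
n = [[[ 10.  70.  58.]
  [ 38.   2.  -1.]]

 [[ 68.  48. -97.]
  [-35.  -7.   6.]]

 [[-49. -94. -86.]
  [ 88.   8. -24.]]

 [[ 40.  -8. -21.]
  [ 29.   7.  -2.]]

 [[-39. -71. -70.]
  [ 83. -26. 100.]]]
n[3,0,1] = -8.0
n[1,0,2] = -97.0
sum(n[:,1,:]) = 266.0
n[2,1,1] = 8.0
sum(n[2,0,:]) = -229.0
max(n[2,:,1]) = 8.0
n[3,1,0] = 29.0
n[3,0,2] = -21.0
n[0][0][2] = 58.0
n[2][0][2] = -86.0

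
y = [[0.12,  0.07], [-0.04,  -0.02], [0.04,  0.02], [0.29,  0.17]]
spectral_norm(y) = 0.37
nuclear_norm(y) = 0.37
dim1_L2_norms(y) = [0.14, 0.04, 0.04, 0.34]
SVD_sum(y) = [[0.12,0.07], [-0.04,-0.02], [0.04,0.02], [0.29,0.17]] + [[-0.0,0.00], [-0.00,0.0], [0.0,-0.0], [-0.00,0.00]]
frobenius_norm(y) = 0.37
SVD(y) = [[-0.38,-0.0], [0.12,-0.70], [-0.12,0.7], [-0.91,-0.18]] @ diag([0.36916514354865265, 0.00413482632074717]) @ [[-0.86, -0.50], [0.50, -0.86]]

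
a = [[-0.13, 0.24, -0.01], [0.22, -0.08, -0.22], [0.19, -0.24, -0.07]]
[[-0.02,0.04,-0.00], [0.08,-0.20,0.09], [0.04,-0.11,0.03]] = a @ [[-0.15,0.37,-0.15], [-0.17,0.42,-0.11], [-0.46,1.11,-0.52]]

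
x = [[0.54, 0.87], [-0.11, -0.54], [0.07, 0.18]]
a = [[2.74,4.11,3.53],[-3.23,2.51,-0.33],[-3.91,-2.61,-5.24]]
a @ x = [[1.27, 0.8], [-2.04, -4.22], [-2.19, -2.94]]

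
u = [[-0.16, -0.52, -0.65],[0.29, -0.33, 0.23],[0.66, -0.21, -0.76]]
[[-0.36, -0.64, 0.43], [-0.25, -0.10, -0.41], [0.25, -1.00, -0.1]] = u @ [[0.36, -0.49, -0.79],[0.9, 0.42, 0.15],[-0.26, 0.77, -0.59]]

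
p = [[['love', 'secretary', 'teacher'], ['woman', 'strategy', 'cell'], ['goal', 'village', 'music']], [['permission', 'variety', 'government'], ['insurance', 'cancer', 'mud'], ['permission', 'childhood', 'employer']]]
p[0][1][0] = 'woman'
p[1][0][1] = 'variety'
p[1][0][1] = 'variety'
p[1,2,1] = 'childhood'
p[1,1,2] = 'mud'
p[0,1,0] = 'woman'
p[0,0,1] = 'secretary'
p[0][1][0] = 'woman'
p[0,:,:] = [['love', 'secretary', 'teacher'], ['woman', 'strategy', 'cell'], ['goal', 'village', 'music']]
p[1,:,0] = ['permission', 'insurance', 'permission']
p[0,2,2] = 'music'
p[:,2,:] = [['goal', 'village', 'music'], ['permission', 'childhood', 'employer']]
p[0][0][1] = 'secretary'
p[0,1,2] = 'cell'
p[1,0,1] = 'variety'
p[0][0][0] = 'love'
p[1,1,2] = 'mud'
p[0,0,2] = 'teacher'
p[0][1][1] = 'strategy'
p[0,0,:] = ['love', 'secretary', 'teacher']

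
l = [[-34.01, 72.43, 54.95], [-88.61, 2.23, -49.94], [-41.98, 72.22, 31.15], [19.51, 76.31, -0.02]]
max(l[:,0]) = 19.51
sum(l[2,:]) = 61.39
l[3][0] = 19.51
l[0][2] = 54.95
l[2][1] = 72.22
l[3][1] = 76.31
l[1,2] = -49.94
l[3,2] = -0.02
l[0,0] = -34.01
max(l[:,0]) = 19.51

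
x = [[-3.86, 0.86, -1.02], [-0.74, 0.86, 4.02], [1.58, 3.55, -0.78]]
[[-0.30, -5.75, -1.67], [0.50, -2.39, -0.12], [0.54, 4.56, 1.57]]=x @[[0.08,1.69,0.48], [0.14,0.45,0.23], [0.11,-0.38,0.01]]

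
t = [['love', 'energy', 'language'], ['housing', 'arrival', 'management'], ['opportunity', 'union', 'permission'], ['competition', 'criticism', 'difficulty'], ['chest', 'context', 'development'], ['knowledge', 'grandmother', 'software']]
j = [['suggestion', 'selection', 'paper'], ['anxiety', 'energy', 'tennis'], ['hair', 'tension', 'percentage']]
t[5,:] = ['knowledge', 'grandmother', 'software']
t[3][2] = 'difficulty'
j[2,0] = 'hair'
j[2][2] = 'percentage'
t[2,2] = 'permission'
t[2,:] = ['opportunity', 'union', 'permission']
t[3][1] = 'criticism'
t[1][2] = 'management'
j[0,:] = ['suggestion', 'selection', 'paper']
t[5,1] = 'grandmother'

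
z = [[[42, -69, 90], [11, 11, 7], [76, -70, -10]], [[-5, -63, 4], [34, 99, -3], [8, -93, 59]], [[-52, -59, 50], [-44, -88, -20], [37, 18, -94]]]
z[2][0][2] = 50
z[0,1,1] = 11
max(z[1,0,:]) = 4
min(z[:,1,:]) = -88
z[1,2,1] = -93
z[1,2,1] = -93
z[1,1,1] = 99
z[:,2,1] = [-70, -93, 18]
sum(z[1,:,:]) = 40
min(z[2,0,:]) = -59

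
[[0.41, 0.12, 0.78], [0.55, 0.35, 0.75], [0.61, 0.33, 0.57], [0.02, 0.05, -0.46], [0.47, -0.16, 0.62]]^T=[[0.41, 0.55, 0.61, 0.02, 0.47], [0.12, 0.35, 0.33, 0.05, -0.16], [0.78, 0.75, 0.57, -0.46, 0.62]]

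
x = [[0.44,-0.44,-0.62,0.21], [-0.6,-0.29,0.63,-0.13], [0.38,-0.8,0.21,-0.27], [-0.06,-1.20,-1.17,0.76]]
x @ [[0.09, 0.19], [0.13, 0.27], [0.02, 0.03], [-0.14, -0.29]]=[[-0.06, -0.11],[-0.06, -0.14],[-0.03, -0.06],[-0.29, -0.59]]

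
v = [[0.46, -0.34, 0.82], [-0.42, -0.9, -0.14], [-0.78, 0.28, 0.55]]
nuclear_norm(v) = 3.00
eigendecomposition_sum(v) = [[0.26+0.39j, (-0.05-0.11j), 0.40-0.26j], [(-0.09-0.09j), 0.02+0.03j, (-0.09+0.09j)], [-0.40+0.27j, (0.12-0.05j), (0.28+0.41j)]] + [[0.26-0.39j, -0.05+0.11j, (0.4+0.26j)], [-0.09+0.09j, (0.02-0.03j), -0.09-0.09j], [(-0.4-0.27j), 0.12+0.05j, (0.28-0.41j)]] + [[-0.06+0.00j, (-0.24+0j), 0.01+0.00j], [-0.24+0.00j, (-0.94+0j), (0.04+0j)], [0.01-0.00j, (0.05-0j), (-0-0j)]]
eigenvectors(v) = [[-0.01+0.68j, -0.01-0.68j, (-0.25+0j)], [-0.03-0.18j, (-0.03+0.18j), -0.97+0.00j], [(-0.71+0j), (-0.71-0j), 0.05+0.00j]]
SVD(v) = [[-0.26, -0.93, 0.27], [0.96, -0.24, 0.11], [-0.03, 0.29, 0.96]] @ diag([1.0032898575193918, 1.0000099509594416, 0.9941275369794431]) @ [[-0.50, -0.79, -0.37], [-0.55, 0.61, -0.57], [-0.67, 0.08, 0.74]]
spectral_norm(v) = 1.00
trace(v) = 0.11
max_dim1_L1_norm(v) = 1.62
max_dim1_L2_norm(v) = 1.0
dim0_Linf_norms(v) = [0.78, 0.9, 0.82]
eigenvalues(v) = [(0.56+0.83j), (0.56-0.83j), (-1+0j)]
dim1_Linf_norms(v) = [0.82, 0.9, 0.78]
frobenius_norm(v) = 1.73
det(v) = -1.00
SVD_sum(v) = [[0.13, 0.21, 0.10], [-0.48, -0.76, -0.35], [0.02, 0.03, 0.01]] + [[0.51, -0.57, 0.52], [0.13, -0.15, 0.14], [-0.16, 0.18, -0.16]] + [[-0.18,0.02,0.2],[-0.07,0.01,0.08],[-0.64,0.08,0.70]]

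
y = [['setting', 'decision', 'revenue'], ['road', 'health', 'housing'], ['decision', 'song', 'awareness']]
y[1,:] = ['road', 'health', 'housing']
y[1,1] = 'health'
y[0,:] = ['setting', 'decision', 'revenue']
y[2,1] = 'song'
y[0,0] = 'setting'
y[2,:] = ['decision', 'song', 'awareness']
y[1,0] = 'road'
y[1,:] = ['road', 'health', 'housing']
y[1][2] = 'housing'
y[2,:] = ['decision', 'song', 'awareness']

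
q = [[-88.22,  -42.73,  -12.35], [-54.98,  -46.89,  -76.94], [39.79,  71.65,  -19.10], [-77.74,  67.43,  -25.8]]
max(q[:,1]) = 71.65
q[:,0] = [-88.22, -54.98, 39.79, -77.74]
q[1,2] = -76.94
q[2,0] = 39.79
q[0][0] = -88.22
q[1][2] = -76.94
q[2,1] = 71.65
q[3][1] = 67.43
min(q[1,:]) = -76.94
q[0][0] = -88.22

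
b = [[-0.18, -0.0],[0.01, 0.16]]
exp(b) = [[0.84, 0.0], [0.01, 1.17]]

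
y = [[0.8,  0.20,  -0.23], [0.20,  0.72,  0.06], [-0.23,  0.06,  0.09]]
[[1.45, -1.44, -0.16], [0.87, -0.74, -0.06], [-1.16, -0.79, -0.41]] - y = [[0.65, -1.64, 0.07], [0.67, -1.46, -0.12], [-0.93, -0.85, -0.5]]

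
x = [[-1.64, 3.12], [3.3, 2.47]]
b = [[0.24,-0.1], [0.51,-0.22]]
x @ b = [[1.2, -0.52], [2.05, -0.87]]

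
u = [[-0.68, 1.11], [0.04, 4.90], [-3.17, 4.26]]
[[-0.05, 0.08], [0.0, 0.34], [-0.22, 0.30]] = u @[[0.07,-0.0], [-0.00,0.07]]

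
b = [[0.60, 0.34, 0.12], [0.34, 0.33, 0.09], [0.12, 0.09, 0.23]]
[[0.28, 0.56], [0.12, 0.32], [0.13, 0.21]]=b @ [[0.58, 0.86], [-0.35, -0.03], [0.39, 0.46]]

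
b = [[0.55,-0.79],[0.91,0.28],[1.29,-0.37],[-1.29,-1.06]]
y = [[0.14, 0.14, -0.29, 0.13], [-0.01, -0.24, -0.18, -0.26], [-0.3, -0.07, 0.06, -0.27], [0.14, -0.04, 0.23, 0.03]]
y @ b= [[-0.34, -0.1], [-0.12, 0.28], [0.20, 0.48], [0.3, -0.24]]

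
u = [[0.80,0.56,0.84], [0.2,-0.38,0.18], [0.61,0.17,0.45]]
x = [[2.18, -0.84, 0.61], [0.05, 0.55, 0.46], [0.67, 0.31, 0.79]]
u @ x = [[2.33,-0.10,1.41], [0.54,-0.32,0.09], [1.64,-0.28,0.81]]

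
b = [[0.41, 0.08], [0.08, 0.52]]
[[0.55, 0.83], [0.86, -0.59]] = b@[[1.06, 2.32], [1.49, -1.49]]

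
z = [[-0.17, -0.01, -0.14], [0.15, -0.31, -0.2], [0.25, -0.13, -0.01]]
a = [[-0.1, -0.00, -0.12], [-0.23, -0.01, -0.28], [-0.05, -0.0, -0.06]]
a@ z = [[-0.01, 0.02, 0.02],[-0.03, 0.04, 0.04],[-0.01, 0.01, 0.01]]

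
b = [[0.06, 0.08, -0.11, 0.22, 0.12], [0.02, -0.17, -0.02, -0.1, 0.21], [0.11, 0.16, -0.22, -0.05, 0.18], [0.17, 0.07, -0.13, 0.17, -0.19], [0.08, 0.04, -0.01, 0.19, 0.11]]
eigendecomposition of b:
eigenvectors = [[0.51+0.13j, (0.51-0.13j), 0.71+0.00j, -0.24-0.06j, -0.24+0.06j], [(0.22-0.16j), (0.22+0.16j), 0.01+0.00j, (-0.14-0.47j), -0.14+0.47j], [(0.36-0.19j), 0.36+0.19j, (0.68+0j), (-0.81+0j), (-0.81-0j)], [0.09+0.39j, (0.09-0.39j), -0.17+0.00j, (-0.12+0.11j), -0.12-0.11j], [0.56+0.00j, 0.56-0.00j, (-0.08+0j), 0.12+0.05j, 0.12-0.05j]]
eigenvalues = [(0.22+0.14j), (0.22-0.14j), (-0.11+0j), (-0.19+0.1j), (-0.19-0.1j)]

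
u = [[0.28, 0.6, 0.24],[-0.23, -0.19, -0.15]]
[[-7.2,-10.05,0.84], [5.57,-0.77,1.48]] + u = [[-6.92, -9.45, 1.08],[5.34, -0.96, 1.33]]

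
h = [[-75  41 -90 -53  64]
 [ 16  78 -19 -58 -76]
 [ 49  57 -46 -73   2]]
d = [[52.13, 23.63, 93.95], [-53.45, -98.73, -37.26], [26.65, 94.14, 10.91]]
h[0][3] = -53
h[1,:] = [16, 78, -19, -58, -76]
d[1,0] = -53.45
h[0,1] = 41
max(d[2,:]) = 94.14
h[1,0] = 16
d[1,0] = -53.45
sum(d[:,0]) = 25.33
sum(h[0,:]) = -113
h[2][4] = 2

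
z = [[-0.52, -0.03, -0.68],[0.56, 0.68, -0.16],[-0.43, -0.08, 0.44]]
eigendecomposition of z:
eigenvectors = [[0.90, -0.16, -0.22], [-0.32, -0.92, 0.93], [0.31, 0.36, 0.28]]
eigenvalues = [-0.74, 0.84, 0.5]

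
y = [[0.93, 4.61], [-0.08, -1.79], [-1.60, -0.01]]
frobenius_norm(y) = 5.28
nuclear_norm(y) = 6.63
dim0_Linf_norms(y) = [1.6, 4.61]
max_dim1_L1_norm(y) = 5.54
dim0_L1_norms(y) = [2.61, 6.41]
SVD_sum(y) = [[0.93, 4.61],[-0.35, -1.73],[-0.07, -0.32]] + [[-0.0,0.00], [0.27,-0.06], [-1.53,0.31]]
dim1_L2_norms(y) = [4.7, 1.79, 1.6]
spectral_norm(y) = 5.04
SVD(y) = [[0.93, -0.00], [-0.35, 0.17], [-0.07, -0.98]] @ diag([5.035672992833913, 1.5904708451408802]) @ [[0.20, 0.98], [0.98, -0.2]]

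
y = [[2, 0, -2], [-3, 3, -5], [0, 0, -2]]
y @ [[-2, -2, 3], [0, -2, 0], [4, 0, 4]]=[[-12, -4, -2], [-14, 0, -29], [-8, 0, -8]]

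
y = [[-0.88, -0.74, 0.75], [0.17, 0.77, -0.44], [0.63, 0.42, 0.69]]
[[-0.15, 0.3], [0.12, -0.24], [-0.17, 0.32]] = y@[[-0.05,  0.09], [0.04,  -0.08], [-0.22,  0.43]]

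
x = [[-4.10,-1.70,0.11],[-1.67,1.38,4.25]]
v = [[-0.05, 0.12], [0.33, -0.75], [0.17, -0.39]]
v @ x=[[0.0, 0.25, 0.50], [-0.1, -1.6, -3.15], [-0.05, -0.83, -1.64]]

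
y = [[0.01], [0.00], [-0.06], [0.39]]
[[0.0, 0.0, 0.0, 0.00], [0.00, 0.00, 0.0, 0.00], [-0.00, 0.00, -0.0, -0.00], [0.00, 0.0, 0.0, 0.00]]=y@ [[0.01, 0.00, 0.01, 0.01]]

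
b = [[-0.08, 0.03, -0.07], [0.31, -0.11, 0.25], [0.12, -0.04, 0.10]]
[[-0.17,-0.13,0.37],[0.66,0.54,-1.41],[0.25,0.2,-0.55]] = b @ [[2.27,2.84,-2.88], [-0.81,-2.06,1.6], [-0.54,-2.28,-1.37]]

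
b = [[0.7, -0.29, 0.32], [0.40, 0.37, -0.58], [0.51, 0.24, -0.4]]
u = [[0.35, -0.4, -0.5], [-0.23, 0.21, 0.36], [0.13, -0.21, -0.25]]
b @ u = [[0.35, -0.41, -0.53], [-0.02, 0.04, 0.08], [0.07, -0.07, -0.07]]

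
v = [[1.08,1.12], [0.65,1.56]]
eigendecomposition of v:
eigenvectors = [[-0.87, -0.71], [0.5, -0.71]]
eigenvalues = [0.43, 2.21]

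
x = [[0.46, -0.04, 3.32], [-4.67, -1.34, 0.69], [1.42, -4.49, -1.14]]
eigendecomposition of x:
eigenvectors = [[(-0.62+0j),-0.30-0.32j,(-0.3+0.32j)], [0.48+0.00j,0.16-0.60j,0.16+0.60j], [(-0.62+0j),0.65+0.00j,0.65-0.00j]]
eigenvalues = [(3.79+0j), (-2.91+3.49j), (-2.91-3.49j)]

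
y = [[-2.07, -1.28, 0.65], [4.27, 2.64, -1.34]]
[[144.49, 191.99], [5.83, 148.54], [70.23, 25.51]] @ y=[[520.7, 321.91, -163.35], [622.20, 384.68, -195.25], [-36.45, -22.55, 11.47]]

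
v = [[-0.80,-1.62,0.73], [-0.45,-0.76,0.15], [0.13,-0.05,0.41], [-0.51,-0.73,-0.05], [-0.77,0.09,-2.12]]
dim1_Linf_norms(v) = [1.62, 0.76, 0.41, 0.73, 2.12]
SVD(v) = [[0.62, 0.57, -0.01], [0.23, 0.33, -0.24], [0.15, -0.11, -0.90], [0.15, 0.38, 0.31], [-0.72, 0.64, -0.20]] @ diag([2.4765415420828893, 2.131908970547467, 0.0024762142374187487]) @ [[-0.04,-0.55,0.84], [-0.61,-0.65,-0.45], [-0.79,0.53,0.31]]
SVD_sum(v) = [[-0.06, -0.84, 1.28], [-0.02, -0.31, 0.47], [-0.01, -0.20, 0.31], [-0.01, -0.21, 0.32], [0.07, 0.98, -1.50]] + [[-0.74, -0.78, -0.55], [-0.43, -0.45, -0.32], [0.14, 0.15, 0.11], [-0.49, -0.52, -0.37], [-0.84, -0.89, -0.62]] + [[0.0, -0.00, -0.00], [0.00, -0.0, -0.00], [0.00, -0.0, -0.0], [-0.0, 0.0, 0.0], [0.00, -0.00, -0.00]]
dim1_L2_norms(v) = [1.95, 0.9, 0.43, 0.89, 2.26]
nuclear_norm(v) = 4.61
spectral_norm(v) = 2.48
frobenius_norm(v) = 3.27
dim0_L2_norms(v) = [1.31, 1.94, 2.28]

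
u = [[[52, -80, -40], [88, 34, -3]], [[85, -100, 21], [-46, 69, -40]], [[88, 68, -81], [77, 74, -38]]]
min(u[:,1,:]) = -46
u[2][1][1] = 74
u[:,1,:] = [[88, 34, -3], [-46, 69, -40], [77, 74, -38]]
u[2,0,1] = 68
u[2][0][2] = -81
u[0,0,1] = -80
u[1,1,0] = -46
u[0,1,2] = -3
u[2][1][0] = 77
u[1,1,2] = -40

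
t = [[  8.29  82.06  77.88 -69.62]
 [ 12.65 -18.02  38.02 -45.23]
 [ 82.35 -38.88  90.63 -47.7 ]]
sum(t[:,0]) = 103.28999999999999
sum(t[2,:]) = 86.39999999999999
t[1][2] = 38.02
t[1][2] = 38.02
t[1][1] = -18.02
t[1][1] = -18.02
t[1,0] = 12.65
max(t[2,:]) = 90.63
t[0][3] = -69.62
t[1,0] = 12.65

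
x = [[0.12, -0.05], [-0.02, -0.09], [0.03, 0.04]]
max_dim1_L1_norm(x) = 0.17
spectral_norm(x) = 0.13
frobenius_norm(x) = 0.17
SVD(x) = [[-0.98, 0.16], [-0.21, -0.86], [-0.05, 0.48]] @ diag([0.13199663252281268, 0.10235667541805736]) @ [[-0.87,0.5], [0.50,0.87]]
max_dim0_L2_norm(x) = 0.13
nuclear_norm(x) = 0.23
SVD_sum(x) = [[0.11, -0.06], [0.02, -0.01], [0.01, -0.0]] + [[0.01, 0.01], [-0.04, -0.08], [0.02, 0.04]]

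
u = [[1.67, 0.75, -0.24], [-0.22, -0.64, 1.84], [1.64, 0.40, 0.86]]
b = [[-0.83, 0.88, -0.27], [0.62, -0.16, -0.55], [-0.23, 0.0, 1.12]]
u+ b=[[0.84, 1.63, -0.51], [0.40, -0.8, 1.29], [1.41, 0.40, 1.98]]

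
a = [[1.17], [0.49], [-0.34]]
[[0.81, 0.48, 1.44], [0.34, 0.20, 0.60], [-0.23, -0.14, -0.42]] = a@ [[0.69, 0.41, 1.23]]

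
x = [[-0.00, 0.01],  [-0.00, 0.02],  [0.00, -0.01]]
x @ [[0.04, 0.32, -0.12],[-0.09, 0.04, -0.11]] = [[-0.0,0.00,-0.0],[-0.00,0.0,-0.0],[0.00,-0.0,0.00]]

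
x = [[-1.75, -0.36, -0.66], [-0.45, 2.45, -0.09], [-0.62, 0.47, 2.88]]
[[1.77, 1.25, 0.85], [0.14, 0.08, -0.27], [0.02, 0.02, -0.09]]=x @ [[-0.92, -0.65, -0.41], [-0.12, -0.09, -0.19], [-0.17, -0.12, -0.09]]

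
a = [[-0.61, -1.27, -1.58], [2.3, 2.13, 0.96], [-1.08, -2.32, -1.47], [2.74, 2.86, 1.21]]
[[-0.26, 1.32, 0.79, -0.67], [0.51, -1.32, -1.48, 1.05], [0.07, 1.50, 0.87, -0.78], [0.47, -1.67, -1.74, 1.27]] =a @ [[0.55, -0.15, -0.64, 0.34], [-0.52, -0.17, 0.17, -0.01], [0.37, -0.64, -0.39, 0.3]]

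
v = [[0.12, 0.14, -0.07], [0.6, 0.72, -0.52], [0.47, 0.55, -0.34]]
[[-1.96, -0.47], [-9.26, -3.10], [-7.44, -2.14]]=v@[[-12.54, -3.01], [-5.16, 1.51], [-3.81, 4.58]]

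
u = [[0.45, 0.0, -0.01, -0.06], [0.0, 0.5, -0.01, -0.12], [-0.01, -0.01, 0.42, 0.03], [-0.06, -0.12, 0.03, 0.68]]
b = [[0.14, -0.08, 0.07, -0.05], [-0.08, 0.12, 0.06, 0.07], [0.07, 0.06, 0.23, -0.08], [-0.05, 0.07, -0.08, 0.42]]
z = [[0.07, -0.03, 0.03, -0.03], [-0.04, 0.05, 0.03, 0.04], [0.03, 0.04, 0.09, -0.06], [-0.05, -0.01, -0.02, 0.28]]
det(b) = 0.00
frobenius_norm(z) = 0.33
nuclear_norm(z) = 0.50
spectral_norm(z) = 0.30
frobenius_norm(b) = 0.57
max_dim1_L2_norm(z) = 0.29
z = b @ u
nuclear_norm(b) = 0.91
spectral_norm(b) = 0.48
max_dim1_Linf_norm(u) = 0.68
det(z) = 0.00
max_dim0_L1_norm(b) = 0.62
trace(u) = 2.05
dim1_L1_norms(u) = [0.52, 0.63, 0.47, 0.89]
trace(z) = 0.49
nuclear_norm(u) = 2.05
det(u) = 0.06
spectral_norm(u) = 0.75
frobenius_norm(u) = 1.06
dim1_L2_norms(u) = [0.45, 0.51, 0.42, 0.69]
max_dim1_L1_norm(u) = 0.89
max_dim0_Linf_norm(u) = 0.68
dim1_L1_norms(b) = [0.34, 0.33, 0.44, 0.62]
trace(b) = 0.91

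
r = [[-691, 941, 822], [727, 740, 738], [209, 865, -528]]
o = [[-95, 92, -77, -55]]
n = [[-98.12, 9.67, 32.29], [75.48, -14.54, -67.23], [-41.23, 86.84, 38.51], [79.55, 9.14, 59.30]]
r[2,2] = -528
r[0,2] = 822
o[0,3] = -55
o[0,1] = 92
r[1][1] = 740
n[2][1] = 86.84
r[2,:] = [209, 865, -528]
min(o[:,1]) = 92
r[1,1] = 740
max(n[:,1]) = 86.84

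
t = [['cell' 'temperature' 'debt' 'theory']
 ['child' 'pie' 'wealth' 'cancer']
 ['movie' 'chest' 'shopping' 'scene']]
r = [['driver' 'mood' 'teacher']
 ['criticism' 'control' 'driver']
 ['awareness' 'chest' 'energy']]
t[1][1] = 'pie'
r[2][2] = 'energy'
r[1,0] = 'criticism'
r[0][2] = 'teacher'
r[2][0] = 'awareness'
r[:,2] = ['teacher', 'driver', 'energy']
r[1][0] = 'criticism'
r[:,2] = ['teacher', 'driver', 'energy']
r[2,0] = 'awareness'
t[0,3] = 'theory'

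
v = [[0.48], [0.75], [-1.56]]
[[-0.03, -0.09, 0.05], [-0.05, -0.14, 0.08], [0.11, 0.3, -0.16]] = v @ [[-0.07, -0.19, 0.10]]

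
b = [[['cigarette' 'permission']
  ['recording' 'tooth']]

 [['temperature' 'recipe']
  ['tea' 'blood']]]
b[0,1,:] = ['recording', 'tooth']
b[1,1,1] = 'blood'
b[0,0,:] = ['cigarette', 'permission']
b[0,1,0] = 'recording'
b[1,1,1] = 'blood'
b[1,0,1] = 'recipe'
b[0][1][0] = 'recording'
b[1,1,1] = 'blood'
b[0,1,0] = 'recording'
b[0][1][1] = 'tooth'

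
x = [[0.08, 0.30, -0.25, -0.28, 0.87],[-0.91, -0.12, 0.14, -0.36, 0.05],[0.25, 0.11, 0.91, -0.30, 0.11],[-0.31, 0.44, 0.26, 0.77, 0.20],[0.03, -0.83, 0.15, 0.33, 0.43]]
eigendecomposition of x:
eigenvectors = [[-0.18+0.54j, (-0.18-0.54j), -0.25-0.23j, -0.25+0.23j, 0.33+0.00j], [(-0.64+0j), (-0.64-0j), (0.08+0.24j), (0.08-0.24j), (-0.26+0j)], [0.09+0.04j, (0.09-0.04j), -0.13+0.58j, (-0.13-0.58j), (0.54+0j)], [0.03+0.23j, (0.03-0.23j), (0.64+0j), (0.64-0j), 0.26+0.00j], [(-0.23-0.39j), (-0.23+0.39j), 0.01-0.26j, 0.01+0.26j, 0.68+0.00j]]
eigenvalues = [(-0.37+0.93j), (-0.37-0.93j), (0.9+0.43j), (0.9-0.43j), (1+0j)]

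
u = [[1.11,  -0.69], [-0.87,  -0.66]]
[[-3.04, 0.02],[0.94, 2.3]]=u @ [[-1.99, -1.18], [1.2, -1.93]]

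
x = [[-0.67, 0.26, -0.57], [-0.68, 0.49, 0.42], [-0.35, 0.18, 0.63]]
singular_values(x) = [1.19, 0.91, 0.1]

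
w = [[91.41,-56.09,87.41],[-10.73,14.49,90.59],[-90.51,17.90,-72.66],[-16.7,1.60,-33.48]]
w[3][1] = 1.6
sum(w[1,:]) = 94.35000000000001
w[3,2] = -33.48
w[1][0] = -10.73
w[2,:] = [-90.51, 17.9, -72.66]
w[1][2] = 90.59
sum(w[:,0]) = -26.530000000000012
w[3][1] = 1.6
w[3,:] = [-16.7, 1.6, -33.48]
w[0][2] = 87.41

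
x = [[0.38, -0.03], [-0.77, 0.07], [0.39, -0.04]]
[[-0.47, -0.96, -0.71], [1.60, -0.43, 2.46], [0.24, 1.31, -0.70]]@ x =[[0.28, -0.02], [1.9, -0.18], [-1.19, 0.11]]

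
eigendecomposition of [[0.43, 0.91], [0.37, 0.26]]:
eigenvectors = [[0.88, -0.80], [0.48, 0.59]]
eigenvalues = [0.93, -0.24]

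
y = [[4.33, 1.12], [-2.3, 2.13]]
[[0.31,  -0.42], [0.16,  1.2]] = y @ [[0.04, -0.19],[0.12, 0.36]]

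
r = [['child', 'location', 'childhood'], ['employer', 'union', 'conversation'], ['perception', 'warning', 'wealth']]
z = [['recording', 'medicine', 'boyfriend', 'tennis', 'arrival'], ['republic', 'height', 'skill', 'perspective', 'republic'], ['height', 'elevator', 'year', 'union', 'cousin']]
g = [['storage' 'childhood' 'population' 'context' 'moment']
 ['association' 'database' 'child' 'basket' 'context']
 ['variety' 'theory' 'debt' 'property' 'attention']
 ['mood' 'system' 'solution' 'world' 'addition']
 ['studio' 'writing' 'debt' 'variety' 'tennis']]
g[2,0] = 'variety'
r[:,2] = ['childhood', 'conversation', 'wealth']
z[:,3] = ['tennis', 'perspective', 'union']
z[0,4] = 'arrival'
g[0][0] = 'storage'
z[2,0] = 'height'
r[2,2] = 'wealth'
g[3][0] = 'mood'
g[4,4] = 'tennis'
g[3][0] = 'mood'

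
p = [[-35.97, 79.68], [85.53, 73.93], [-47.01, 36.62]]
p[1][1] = 73.93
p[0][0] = -35.97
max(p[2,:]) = 36.62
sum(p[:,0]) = 2.5500000000000043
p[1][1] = 73.93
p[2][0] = -47.01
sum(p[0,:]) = 43.71000000000001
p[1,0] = 85.53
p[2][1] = 36.62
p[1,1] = 73.93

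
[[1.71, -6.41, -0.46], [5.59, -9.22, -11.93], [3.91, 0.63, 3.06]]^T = [[1.71, 5.59, 3.91], [-6.41, -9.22, 0.63], [-0.46, -11.93, 3.06]]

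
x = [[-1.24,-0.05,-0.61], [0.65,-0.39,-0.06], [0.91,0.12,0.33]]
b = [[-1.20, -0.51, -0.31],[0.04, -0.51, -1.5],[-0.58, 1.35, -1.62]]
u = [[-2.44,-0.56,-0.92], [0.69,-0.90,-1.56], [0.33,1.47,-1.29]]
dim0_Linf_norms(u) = [2.44, 1.47, 1.56]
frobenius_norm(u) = 3.84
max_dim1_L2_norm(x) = 1.38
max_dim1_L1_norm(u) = 3.92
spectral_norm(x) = 1.78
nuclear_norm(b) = 4.95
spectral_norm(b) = 2.42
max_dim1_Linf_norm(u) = 2.44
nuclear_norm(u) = 6.54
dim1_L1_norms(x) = [1.9, 1.1, 1.36]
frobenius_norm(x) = 1.86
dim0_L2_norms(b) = [1.33, 1.53, 2.23]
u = b + x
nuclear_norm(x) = 2.40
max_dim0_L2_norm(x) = 1.67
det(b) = -3.82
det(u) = -9.84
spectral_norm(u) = 2.68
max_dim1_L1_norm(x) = 1.9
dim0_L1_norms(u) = [3.46, 2.93, 3.77]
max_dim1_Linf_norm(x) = 1.24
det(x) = -0.10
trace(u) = -4.63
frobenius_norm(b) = 3.02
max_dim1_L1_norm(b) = 3.55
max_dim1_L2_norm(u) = 2.67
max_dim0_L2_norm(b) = 2.23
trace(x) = -1.30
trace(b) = -3.33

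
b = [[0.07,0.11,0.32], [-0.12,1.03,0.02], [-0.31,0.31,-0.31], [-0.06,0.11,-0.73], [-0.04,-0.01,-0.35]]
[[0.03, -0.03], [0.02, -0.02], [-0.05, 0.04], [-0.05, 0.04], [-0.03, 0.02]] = b @ [[0.13,  -0.10], [0.03,  -0.03], [0.06,  -0.05]]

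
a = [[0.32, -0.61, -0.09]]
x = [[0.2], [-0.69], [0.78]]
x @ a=[[0.06, -0.12, -0.02], [-0.22, 0.42, 0.06], [0.25, -0.48, -0.07]]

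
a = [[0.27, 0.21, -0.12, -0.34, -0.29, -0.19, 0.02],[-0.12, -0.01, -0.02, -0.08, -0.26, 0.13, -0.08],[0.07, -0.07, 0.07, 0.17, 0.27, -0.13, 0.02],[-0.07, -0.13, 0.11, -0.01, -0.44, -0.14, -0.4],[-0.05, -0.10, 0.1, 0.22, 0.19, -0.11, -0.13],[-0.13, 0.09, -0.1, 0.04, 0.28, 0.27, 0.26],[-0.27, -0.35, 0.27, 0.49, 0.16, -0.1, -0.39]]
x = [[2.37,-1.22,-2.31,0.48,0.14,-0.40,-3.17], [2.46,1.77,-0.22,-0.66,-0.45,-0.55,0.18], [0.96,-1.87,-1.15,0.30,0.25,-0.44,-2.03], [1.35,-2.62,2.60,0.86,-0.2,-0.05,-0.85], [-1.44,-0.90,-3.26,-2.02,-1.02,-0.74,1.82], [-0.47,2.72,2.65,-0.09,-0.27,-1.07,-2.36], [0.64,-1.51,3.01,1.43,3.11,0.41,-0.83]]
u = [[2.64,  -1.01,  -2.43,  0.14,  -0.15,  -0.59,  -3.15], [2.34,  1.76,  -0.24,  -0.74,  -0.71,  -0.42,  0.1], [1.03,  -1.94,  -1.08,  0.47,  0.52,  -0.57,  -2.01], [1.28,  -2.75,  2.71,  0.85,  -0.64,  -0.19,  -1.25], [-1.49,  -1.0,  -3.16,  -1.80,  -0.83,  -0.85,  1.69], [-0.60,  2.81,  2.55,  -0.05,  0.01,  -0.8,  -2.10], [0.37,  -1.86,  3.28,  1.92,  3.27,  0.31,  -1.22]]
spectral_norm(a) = 1.06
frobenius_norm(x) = 11.34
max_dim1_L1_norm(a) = 2.03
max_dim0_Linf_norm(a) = 0.49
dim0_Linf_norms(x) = [2.46, 2.72, 3.26, 2.02, 3.11, 1.07, 3.17]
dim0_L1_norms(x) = [9.69, 12.61, 15.2, 5.84, 5.44, 3.66, 11.24]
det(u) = -268.47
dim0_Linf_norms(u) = [2.64, 2.81, 3.28, 1.92, 3.27, 0.85, 3.15]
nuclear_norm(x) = 24.83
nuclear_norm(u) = 25.31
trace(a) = 0.39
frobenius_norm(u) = 11.62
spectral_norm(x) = 7.39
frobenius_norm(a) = 1.45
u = x + a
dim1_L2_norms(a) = [0.61, 0.33, 0.37, 0.64, 0.37, 0.51, 0.83]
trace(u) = 1.32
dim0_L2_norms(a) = [0.44, 0.45, 0.35, 0.66, 0.75, 0.43, 0.64]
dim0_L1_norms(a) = [0.98, 0.96, 0.79, 1.35, 1.89, 1.07, 1.3]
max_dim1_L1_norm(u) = 12.23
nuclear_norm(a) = 2.48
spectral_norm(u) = 7.63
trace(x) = 0.93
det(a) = 0.00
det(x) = -115.54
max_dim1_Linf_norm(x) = 3.26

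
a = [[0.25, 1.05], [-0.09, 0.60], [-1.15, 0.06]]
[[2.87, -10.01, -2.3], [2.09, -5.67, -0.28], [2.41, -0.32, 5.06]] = a @ [[-1.93, -0.22, -4.46],  [3.19, -9.48, -1.13]]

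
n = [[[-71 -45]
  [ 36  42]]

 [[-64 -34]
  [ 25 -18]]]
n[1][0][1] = -34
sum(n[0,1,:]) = 78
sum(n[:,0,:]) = -214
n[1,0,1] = -34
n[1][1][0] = 25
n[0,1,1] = 42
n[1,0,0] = -64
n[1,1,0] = 25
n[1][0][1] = -34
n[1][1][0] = 25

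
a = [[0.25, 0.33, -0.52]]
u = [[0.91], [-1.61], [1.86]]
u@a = [[0.23, 0.3, -0.47], [-0.4, -0.53, 0.84], [0.46, 0.61, -0.97]]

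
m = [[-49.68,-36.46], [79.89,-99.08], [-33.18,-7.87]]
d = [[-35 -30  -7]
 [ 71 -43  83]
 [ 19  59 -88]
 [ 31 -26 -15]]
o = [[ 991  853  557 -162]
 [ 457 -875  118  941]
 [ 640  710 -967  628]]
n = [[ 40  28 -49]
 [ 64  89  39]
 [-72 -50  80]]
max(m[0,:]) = -36.46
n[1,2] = 39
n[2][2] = 80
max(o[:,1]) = 853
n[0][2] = -49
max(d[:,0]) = 71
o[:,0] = [991, 457, 640]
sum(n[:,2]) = 70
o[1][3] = 941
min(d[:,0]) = -35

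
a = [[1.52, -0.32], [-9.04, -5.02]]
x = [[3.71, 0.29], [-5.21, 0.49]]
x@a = [[3.02, -2.64], [-12.35, -0.79]]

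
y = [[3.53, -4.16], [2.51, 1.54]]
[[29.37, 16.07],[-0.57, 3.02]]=y @ [[2.7,2.35],[-4.77,-1.87]]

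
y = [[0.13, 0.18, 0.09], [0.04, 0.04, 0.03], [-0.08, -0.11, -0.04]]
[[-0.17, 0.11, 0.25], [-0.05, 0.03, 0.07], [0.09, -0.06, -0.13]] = y @ [[0.05, 0.04, 0.45], [-0.49, 0.43, 0.5], [-1.02, 0.32, 1.08]]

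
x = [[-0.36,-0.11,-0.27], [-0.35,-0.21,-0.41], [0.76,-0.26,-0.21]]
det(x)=-0.003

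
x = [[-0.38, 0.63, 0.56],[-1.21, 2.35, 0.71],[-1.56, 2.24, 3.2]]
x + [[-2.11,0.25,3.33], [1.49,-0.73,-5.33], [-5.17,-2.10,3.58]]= [[-2.49, 0.88, 3.89], [0.28, 1.62, -4.62], [-6.73, 0.14, 6.78]]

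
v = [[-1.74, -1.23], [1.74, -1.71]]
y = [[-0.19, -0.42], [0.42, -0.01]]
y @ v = [[-0.4, 0.95], [-0.75, -0.5]]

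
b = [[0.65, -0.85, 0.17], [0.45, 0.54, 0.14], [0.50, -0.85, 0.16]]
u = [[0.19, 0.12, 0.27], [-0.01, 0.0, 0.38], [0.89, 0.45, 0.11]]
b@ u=[[0.28, 0.15, -0.13], [0.20, 0.12, 0.34], [0.25, 0.13, -0.17]]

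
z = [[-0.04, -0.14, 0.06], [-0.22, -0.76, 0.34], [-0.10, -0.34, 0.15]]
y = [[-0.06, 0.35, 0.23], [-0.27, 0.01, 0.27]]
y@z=[[-0.1, -0.34, 0.15], [-0.02, -0.06, 0.03]]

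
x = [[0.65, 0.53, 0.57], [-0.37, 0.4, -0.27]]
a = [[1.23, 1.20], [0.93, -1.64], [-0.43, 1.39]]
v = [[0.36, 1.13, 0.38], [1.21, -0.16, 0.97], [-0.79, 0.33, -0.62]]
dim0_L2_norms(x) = [0.75, 0.66, 0.63]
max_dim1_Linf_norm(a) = 1.64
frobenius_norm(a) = 2.94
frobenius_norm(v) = 2.26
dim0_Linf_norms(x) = [0.65, 0.53, 0.57]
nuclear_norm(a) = 4.05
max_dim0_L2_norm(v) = 1.49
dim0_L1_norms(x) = [1.02, 0.93, 0.84]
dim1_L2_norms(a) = [1.72, 1.89, 1.45]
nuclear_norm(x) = 1.61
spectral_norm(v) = 1.92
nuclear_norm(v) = 3.11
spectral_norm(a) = 2.49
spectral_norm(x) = 1.04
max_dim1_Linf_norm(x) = 0.65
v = a @ x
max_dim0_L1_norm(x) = 1.02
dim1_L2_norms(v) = [1.25, 1.56, 1.06]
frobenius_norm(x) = 1.18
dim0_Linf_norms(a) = [1.23, 1.64]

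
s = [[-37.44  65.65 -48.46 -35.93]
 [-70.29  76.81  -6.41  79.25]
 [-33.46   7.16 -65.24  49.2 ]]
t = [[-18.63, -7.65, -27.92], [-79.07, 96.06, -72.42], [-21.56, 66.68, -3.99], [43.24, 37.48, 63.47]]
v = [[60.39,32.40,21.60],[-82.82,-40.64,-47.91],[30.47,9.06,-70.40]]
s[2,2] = -65.24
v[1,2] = -47.91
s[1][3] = 79.25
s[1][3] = 79.25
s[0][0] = -37.44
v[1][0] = -82.82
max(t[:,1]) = 96.06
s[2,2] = -65.24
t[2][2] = -3.99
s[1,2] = -6.41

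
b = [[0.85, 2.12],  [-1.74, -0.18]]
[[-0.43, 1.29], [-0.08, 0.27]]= b @ [[0.07, -0.23],[-0.23, 0.70]]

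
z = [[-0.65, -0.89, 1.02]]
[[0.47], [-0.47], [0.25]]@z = [[-0.31, -0.42, 0.48], [0.31, 0.42, -0.48], [-0.16, -0.22, 0.26]]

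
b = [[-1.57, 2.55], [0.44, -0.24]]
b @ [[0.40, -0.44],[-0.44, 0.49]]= [[-1.75, 1.94], [0.28, -0.31]]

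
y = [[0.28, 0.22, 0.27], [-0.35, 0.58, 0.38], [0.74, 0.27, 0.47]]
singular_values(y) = [1.03, 0.76, 0.01]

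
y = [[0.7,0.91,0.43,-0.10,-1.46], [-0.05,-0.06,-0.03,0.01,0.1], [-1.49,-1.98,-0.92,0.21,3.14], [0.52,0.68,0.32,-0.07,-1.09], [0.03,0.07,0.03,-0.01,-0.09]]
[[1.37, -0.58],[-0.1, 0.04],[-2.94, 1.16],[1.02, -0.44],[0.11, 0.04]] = y @ [[-2.09, -0.62], [-1.2, 3.75], [3.62, 0.58], [-0.79, -3.58], [-1.57, 2.85]]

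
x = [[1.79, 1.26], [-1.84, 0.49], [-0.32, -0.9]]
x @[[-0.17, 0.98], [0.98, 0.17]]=[[0.93,1.97], [0.79,-1.72], [-0.83,-0.47]]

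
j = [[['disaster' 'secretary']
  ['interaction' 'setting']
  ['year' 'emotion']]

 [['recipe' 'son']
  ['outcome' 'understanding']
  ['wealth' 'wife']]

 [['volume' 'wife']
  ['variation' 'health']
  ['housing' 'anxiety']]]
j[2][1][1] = 'health'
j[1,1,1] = 'understanding'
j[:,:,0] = [['disaster', 'interaction', 'year'], ['recipe', 'outcome', 'wealth'], ['volume', 'variation', 'housing']]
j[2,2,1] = 'anxiety'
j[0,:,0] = ['disaster', 'interaction', 'year']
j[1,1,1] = 'understanding'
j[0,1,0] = 'interaction'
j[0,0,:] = ['disaster', 'secretary']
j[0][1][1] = 'setting'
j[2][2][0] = 'housing'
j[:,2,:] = [['year', 'emotion'], ['wealth', 'wife'], ['housing', 'anxiety']]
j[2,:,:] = [['volume', 'wife'], ['variation', 'health'], ['housing', 'anxiety']]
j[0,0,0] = 'disaster'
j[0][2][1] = 'emotion'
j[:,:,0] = [['disaster', 'interaction', 'year'], ['recipe', 'outcome', 'wealth'], ['volume', 'variation', 'housing']]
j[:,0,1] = ['secretary', 'son', 'wife']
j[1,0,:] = ['recipe', 'son']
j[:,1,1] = ['setting', 'understanding', 'health']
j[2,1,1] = 'health'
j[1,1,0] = 'outcome'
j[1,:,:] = [['recipe', 'son'], ['outcome', 'understanding'], ['wealth', 'wife']]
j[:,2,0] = ['year', 'wealth', 'housing']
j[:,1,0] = ['interaction', 'outcome', 'variation']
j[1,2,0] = 'wealth'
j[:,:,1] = [['secretary', 'setting', 'emotion'], ['son', 'understanding', 'wife'], ['wife', 'health', 'anxiety']]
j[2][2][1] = 'anxiety'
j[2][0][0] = 'volume'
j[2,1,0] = 'variation'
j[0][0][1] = 'secretary'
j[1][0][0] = 'recipe'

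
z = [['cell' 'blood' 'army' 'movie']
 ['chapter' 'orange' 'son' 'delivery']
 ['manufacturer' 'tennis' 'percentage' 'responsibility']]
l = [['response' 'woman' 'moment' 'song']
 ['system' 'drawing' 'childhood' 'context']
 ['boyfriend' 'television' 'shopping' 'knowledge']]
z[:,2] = ['army', 'son', 'percentage']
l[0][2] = 'moment'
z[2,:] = ['manufacturer', 'tennis', 'percentage', 'responsibility']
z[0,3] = 'movie'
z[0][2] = 'army'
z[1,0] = 'chapter'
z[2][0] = 'manufacturer'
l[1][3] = 'context'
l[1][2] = 'childhood'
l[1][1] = 'drawing'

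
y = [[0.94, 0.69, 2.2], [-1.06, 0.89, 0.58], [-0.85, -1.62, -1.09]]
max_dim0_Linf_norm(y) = 2.2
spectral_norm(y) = 3.17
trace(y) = 0.74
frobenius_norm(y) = 3.60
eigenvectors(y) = [[(0.64+0j), (0.64-0j), 0.52+0.00j], [(0.34+0.3j), (0.34-0.3j), -0.78+0.00j], [-0.47+0.41j, -0.47-0.41j, (0.34+0j)]]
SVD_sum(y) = [[0.79, 1.29, 1.85], [0.19, 0.31, 0.45], [-0.66, -1.08, -1.55]] + [[0.38, -0.25, 0.01], [-1.14, 0.75, -0.03], [0.13, -0.09, 0.00]] + [[-0.24, -0.34, 0.34], [-0.12, -0.17, 0.17], [-0.31, -0.46, 0.45]]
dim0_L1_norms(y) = [2.85, 3.2, 3.87]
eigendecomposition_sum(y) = [[(0.23+0.63j),(0.56+0.39j),(0.94-0.06j)], [(-0.17+0.45j),(0.12+0.48j),(0.53+0.42j)], [-0.58-0.31j,(-0.67+0.08j),-0.65+0.65j]] + [[0.23-0.63j, 0.56-0.39j, 0.94+0.06j],[-0.17-0.45j, 0.12-0.48j, 0.53-0.42j],[(-0.58+0.31j), -0.67-0.08j, -0.65-0.65j]] + [[0.47-0.00j, -0.44+0.00j, (0.32+0j)], [(-0.71+0j), 0.66-0.00j, -0.49-0.00j], [0.31-0.00j, (-0.29+0j), (0.21+0j)]]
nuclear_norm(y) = 5.55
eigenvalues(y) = [(-0.3+1.76j), (-0.3-1.76j), (1.34+0j)]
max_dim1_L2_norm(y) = 2.49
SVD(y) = [[-0.75, 0.32, 0.58],  [-0.18, -0.94, 0.28],  [0.63, 0.11, 0.77]] @ diag([3.1665948738709213, 1.4438916320960897, 0.9352293085320234]) @ [[-0.33,-0.54,-0.77], [0.84,-0.55,0.02], [-0.44,-0.64,0.63]]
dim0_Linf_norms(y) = [1.06, 1.62, 2.2]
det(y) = 4.28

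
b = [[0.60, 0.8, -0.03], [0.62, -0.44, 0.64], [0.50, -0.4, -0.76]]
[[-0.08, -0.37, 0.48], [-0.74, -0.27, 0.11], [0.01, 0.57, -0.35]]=b @ [[-0.51, -0.10, 0.18], [0.26, -0.41, 0.48], [-0.48, -0.60, 0.32]]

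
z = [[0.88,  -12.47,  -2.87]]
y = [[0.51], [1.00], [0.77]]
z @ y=[[-14.23]]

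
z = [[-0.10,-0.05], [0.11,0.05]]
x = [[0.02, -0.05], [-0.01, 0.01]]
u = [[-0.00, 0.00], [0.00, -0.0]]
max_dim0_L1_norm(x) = 0.06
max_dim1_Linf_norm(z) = 0.11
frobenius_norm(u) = 0.00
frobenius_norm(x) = 0.06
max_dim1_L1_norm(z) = 0.16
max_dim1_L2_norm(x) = 0.05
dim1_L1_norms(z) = [0.15, 0.16]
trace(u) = 0.00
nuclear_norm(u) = 0.00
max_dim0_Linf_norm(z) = 0.11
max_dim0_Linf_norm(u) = 0.0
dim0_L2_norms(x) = [0.02, 0.05]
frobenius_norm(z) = 0.16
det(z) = 0.00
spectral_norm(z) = 0.16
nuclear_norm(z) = 0.17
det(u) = 0.00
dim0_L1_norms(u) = [0.0, 0.0]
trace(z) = -0.05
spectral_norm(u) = 0.00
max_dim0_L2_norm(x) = 0.05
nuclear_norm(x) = 0.06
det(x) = -0.00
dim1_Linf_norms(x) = [0.05, 0.01]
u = z @ x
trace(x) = 0.03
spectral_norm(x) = 0.06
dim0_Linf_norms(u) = [0.0, 0.0]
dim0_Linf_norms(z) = [0.11, 0.05]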